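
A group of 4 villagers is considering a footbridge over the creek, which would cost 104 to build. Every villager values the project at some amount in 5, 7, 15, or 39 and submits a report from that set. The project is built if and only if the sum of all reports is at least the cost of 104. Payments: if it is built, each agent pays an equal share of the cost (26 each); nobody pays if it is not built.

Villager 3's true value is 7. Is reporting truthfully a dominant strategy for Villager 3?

Yes

Check each profile of the others' reports and compare truth against every alternative report.
Others report (39, 39, 39): truth gives -19, best alternative gives -19.
Others report (5, 5, 5): truth gives 0, best alternative gives 0.
Others report (5, 5, 7): truth gives 0, best alternative gives 0.
Others report (5, 5, 15): truth gives 0, best alternative gives 0.
Others report (5, 5, 39): truth gives 0, best alternative gives 0.
Others report (5, 7, 5): truth gives 0, best alternative gives 0.
(Remaining 58 profiles checked similarly; truth is weakly best in each.)
In every case the truthful report is at least as good as any alternative, so it is a dominant strategy.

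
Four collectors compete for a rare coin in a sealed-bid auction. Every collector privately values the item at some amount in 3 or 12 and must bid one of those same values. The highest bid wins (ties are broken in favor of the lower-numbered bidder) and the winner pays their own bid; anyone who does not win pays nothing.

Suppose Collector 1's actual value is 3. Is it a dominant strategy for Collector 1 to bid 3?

Check each profile of the others' bids and compare truth against every alternative bid.
Others bid (3, 3, 3): truth gives 0, best alternative gives -9.
Others bid (3, 3, 12): truth gives 0, best alternative gives -9.
Others bid (3, 12, 3): truth gives 0, best alternative gives -9.
Others bid (3, 12, 12): truth gives 0, best alternative gives -9.
Others bid (12, 3, 3): truth gives 0, best alternative gives -9.
Others bid (12, 3, 12): truth gives 0, best alternative gives -9.
(Remaining 2 profiles checked similarly; truth is weakly best in each.)
In every case the truthful bid is at least as good as any alternative, so it is a dominant strategy.

Yes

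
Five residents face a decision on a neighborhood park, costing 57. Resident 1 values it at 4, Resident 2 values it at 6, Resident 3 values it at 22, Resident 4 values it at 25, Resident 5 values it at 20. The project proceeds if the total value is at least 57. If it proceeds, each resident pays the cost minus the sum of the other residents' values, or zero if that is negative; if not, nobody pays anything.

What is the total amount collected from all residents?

Total value 77 ≥ cost 57, so it is built.
Resident 1: others sum to 73; max(0, 57 - 73) = 0.
Resident 2: others sum to 71; max(0, 57 - 71) = 0.
Resident 3: others sum to 55; max(0, 57 - 55) = 2.
Resident 4: others sum to 52; max(0, 57 - 52) = 5.
Resident 5: others sum to 57; max(0, 57 - 57) = 0.
Total collected = 0 + 0 + 2 + 5 + 0 = 7.

7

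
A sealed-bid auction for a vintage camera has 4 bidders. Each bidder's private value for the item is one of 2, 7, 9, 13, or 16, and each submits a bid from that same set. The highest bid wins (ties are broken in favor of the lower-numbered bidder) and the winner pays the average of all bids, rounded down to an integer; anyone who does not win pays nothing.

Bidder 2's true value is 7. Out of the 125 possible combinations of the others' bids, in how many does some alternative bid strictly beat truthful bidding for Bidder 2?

Others bid (2, 2, 9): truth gives 0; bid 9 gives 2 > 0. Violating.
Others bid (2, 7, 9): truth gives 0; bid 9 gives 1 > 0. Violating.
Others bid (2, 9, 2): truth gives 0; bid 9 gives 2 > 0. Violating.
Others bid (2, 9, 7): truth gives 0; bid 9 gives 1 > 0. Violating.
Others bid (2, 2, 2): truth gives 4; no alternative beats it.
Others bid (2, 2, 7): truth gives 3; no alternative beats it.
(Checking all 125 profiles: 10 have a profitable deviation, 115 do not.)

10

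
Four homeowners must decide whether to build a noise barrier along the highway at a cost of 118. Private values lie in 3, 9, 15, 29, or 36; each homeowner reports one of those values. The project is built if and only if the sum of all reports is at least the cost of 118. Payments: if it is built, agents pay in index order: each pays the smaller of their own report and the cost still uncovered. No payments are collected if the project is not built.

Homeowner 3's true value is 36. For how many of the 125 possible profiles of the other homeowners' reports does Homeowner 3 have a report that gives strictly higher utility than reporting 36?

Others report (29, 29, 36): truth gives 0; report 29 gives 7 > 0. Violating.
Others report (29, 36, 29): truth gives 0; report 29 gives 7 > 0. Violating.
Others report (29, 36, 36): truth gives 0; report 29 gives 7 > 0. Violating.
Others report (36, 29, 29): truth gives 0; report 29 gives 7 > 0. Violating.
Others report (3, 3, 3): truth gives 0; no alternative beats it.
Others report (3, 3, 9): truth gives 0; no alternative beats it.
(Checking all 125 profiles: 7 have a profitable deviation, 118 do not.)

7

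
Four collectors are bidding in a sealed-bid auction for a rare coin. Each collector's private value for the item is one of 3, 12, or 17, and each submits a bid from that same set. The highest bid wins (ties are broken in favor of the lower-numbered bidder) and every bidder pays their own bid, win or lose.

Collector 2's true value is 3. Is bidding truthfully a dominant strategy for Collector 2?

Check each profile of the others' bids and compare truth against every alternative bid.
Others bid (3, 3, 17): truth gives -3, best alternative gives -12.
Others bid (3, 12, 17): truth gives -3, best alternative gives -12.
Others bid (3, 17, 3): truth gives -3, best alternative gives -12.
Others bid (3, 17, 12): truth gives -3, best alternative gives -12.
Others bid (3, 17, 17): truth gives -3, best alternative gives -12.
Others bid (12, 3, 3): truth gives -3, best alternative gives -12.
(Remaining 21 profiles checked similarly; truth is weakly best in each.)
In every case the truthful bid is at least as good as any alternative, so it is a dominant strategy.

Yes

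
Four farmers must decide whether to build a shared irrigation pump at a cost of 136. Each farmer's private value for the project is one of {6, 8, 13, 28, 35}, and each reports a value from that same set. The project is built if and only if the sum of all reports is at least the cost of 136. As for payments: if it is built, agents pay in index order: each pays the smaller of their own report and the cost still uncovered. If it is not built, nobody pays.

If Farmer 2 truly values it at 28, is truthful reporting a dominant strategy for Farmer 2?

Check each profile of the others' reports and compare truth against every alternative report.
Others report (6, 6, 6): truth gives 0, best alternative gives 0.
Others report (6, 6, 8): truth gives 0, best alternative gives 0.
Others report (6, 6, 13): truth gives 0, best alternative gives 0.
Others report (6, 6, 28): truth gives 0, best alternative gives 0.
Others report (6, 6, 35): truth gives 0, best alternative gives 0.
Others report (6, 8, 6): truth gives 0, best alternative gives 0.
(Remaining 119 profiles checked similarly; truth is weakly best in each.)
In every case the truthful report is at least as good as any alternative, so it is a dominant strategy.

Yes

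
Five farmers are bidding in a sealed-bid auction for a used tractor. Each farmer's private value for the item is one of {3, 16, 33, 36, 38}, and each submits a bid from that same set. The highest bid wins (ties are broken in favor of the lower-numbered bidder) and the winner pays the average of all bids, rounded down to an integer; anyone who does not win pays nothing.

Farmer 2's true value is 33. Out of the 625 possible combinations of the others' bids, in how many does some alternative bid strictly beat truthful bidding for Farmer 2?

393

Others bid (3, 3, 3, 3): truth gives 24; bid 16 gives 28 > 24. Violating.
Others bid (3, 3, 3, 16): truth gives 22; bid 16 gives 25 > 22. Violating.
Others bid (3, 3, 3, 36): truth gives 0; bid 36 gives 17 > 0. Violating.
Others bid (3, 3, 3, 38): truth gives 0; bid 38 gives 16 > 0. Violating.
Others bid (3, 3, 3, 33): truth gives 18; no alternative beats it.
Others bid (3, 3, 16, 33): truth gives 16; no alternative beats it.
(Checking all 625 profiles: 393 have a profitable deviation, 232 do not.)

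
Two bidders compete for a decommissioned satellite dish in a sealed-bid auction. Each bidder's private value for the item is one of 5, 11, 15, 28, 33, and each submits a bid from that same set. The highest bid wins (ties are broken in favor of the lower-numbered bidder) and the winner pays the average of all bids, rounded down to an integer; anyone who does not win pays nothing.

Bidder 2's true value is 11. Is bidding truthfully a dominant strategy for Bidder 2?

Yes

Check each profile of the others' bids and compare truth against every alternative bid.
Others bid (5): truth gives 3, best alternative gives 1.
Others bid (11): truth gives 0, best alternative gives 0.
Others bid (15): truth gives 0, best alternative gives 0.
Others bid (28): truth gives 0, best alternative gives 0.
Others bid (33): truth gives 0, best alternative gives 0.
In every case the truthful bid is at least as good as any alternative, so it is a dominant strategy.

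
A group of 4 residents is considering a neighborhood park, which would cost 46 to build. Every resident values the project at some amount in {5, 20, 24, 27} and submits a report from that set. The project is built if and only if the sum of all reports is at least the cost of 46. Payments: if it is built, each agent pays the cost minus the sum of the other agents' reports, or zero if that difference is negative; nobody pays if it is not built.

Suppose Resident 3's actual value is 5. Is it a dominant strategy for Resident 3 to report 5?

Yes

Check each profile of the others' reports and compare truth against every alternative report.
Others report (5, 5, 20): truth gives 0, best alternative gives -11.
Others report (5, 20, 5): truth gives 0, best alternative gives -11.
Others report (20, 5, 5): truth gives 0, best alternative gives -11.
Others report (5, 5, 24): truth gives 0, best alternative gives -7.
Others report (5, 24, 5): truth gives 0, best alternative gives -7.
Others report (24, 5, 5): truth gives 0, best alternative gives -7.
(Remaining 58 profiles checked similarly; truth is weakly best in each.)
In every case the truthful report is at least as good as any alternative, so it is a dominant strategy.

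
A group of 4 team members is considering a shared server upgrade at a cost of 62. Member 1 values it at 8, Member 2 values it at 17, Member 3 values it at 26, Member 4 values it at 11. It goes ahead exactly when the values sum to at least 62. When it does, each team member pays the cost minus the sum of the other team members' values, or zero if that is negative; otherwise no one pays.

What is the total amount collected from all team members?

Total value 62 ≥ cost 62, so it is built.
Member 1: others sum to 54; max(0, 62 - 54) = 8.
Member 2: others sum to 45; max(0, 62 - 45) = 17.
Member 3: others sum to 36; max(0, 62 - 36) = 26.
Member 4: others sum to 51; max(0, 62 - 51) = 11.
Total collected = 8 + 17 + 26 + 11 = 62.

62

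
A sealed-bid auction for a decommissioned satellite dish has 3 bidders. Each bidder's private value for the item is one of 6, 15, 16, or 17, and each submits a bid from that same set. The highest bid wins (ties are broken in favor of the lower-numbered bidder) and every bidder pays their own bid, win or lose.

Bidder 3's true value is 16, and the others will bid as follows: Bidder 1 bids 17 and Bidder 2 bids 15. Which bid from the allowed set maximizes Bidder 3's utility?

Bid 6: loses but pays 6, utility -6.
Bid 15: loses but pays 15, utility -15.
Bid 16: loses but pays 16, utility -16.
Bid 17: loses but pays 17, utility -17.
The best choice is 6 with utility -6.

6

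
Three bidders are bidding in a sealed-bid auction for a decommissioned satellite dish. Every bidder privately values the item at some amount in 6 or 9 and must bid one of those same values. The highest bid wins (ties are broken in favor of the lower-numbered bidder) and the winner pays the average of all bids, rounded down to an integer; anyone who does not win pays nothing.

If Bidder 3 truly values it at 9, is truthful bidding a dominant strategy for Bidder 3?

Check each profile of the others' bids and compare truth against every alternative bid.
Others bid (6, 6): truth gives 2, best alternative gives 0.
Others bid (6, 9): truth gives 0, best alternative gives 0.
Others bid (9, 6): truth gives 0, best alternative gives 0.
Others bid (9, 9): truth gives 0, best alternative gives 0.
In every case the truthful bid is at least as good as any alternative, so it is a dominant strategy.

Yes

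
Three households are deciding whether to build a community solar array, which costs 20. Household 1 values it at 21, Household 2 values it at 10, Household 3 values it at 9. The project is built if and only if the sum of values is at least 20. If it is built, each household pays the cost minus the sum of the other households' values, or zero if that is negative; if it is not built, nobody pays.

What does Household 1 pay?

1

Total value 40 ≥ cost 20, so the project is built.
The other households' values sum to 19.
Cost minus that sum is 20 - 19 = 1.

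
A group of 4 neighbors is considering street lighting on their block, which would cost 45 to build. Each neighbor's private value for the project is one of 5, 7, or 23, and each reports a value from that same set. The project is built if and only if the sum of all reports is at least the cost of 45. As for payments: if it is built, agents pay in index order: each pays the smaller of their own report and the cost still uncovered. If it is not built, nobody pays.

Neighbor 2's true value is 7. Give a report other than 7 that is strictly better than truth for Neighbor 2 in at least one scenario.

5

Suppose Neighbor 1 reports 5, Neighbor 3 reports 23 and Neighbor 4 reports 23.
Report 7: project built, pays 7, utility 7 - 7 = 0.
Report 5: project built, pays 5, utility 7 - 5 = 2.
So reporting 5 beats truth here (2 > 0).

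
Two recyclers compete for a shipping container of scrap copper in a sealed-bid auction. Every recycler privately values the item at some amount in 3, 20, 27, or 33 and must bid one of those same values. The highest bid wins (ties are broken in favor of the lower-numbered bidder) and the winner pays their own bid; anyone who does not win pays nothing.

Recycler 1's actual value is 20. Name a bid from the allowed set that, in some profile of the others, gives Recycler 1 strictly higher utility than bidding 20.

3

Suppose Recycler 2 bids 3.
Bid 20: wins, pays 20, utility 20 - 20 = 0.
Bid 3: wins, pays 3, utility 20 - 3 = 17.
So bidding 3 beats truth here (17 > 0).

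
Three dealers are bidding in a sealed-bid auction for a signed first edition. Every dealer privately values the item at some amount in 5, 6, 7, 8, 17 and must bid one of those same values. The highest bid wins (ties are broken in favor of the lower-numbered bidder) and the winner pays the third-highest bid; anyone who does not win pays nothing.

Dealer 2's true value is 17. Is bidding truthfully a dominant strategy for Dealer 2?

Check each profile of the others' bids and compare truth against every alternative bid.
Others bid (5, 17): truth gives 12, best alternative gives 0.
Others bid (8, 5): truth gives 12, best alternative gives 0.
Others bid (6, 17): truth gives 11, best alternative gives 0.
Others bid (8, 6): truth gives 11, best alternative gives 0.
Others bid (7, 17): truth gives 10, best alternative gives 0.
Others bid (8, 7): truth gives 10, best alternative gives 0.
(Remaining 19 profiles checked similarly; truth is weakly best in each.)
In every case the truthful bid is at least as good as any alternative, so it is a dominant strategy.

Yes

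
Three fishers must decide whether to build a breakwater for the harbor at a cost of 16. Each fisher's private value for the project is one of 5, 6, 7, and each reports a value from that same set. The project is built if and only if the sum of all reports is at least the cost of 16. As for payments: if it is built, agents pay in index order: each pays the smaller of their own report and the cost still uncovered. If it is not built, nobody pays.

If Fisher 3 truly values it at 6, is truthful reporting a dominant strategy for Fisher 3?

Yes

Check each profile of the others' reports and compare truth against every alternative report.
Others report (7, 7): truth gives 4, best alternative gives 4.
Others report (6, 7): truth gives 3, best alternative gives 3.
Others report (7, 6): truth gives 3, best alternative gives 3.
Others report (5, 7): truth gives 2, best alternative gives 2.
Others report (6, 6): truth gives 2, best alternative gives 2.
Others report (7, 5): truth gives 2, best alternative gives 2.
(Remaining 3 profiles checked similarly; truth is weakly best in each.)
In every case the truthful report is at least as good as any alternative, so it is a dominant strategy.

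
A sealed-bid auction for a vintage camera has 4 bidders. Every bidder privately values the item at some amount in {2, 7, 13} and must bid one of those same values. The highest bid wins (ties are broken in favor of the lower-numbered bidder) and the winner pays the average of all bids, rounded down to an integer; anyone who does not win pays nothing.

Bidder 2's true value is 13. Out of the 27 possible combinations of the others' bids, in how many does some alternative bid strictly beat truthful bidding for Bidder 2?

4

Others bid (2, 2, 2): truth gives 9; bid 7 gives 10 > 9. Violating.
Others bid (2, 2, 7): truth gives 7; bid 7 gives 9 > 7. Violating.
Others bid (2, 7, 2): truth gives 7; bid 7 gives 9 > 7. Violating.
Others bid (2, 7, 7): truth gives 6; bid 7 gives 8 > 6. Violating.
Others bid (2, 2, 13): truth gives 6; no alternative beats it.
Others bid (2, 7, 13): truth gives 5; no alternative beats it.
(Checking all 27 profiles: 4 have a profitable deviation, 23 do not.)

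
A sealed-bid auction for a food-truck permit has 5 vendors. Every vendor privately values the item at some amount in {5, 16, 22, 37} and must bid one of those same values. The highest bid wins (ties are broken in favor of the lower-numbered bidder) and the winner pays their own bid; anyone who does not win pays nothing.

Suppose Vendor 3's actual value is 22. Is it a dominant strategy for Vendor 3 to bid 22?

Consider the case where Vendor 1 bids 5, Vendor 2 bids 5, Vendor 4 bids 5 and Vendor 5 bids 5.
Truthful bid 22: wins, pays 22, utility 22 - 22 = 0.
Bid 16 instead: wins, pays 16, utility 22 - 16 = 6.
Since 6 > 0, bidding 16 is strictly better here, so truthful bidding is not dominant.

No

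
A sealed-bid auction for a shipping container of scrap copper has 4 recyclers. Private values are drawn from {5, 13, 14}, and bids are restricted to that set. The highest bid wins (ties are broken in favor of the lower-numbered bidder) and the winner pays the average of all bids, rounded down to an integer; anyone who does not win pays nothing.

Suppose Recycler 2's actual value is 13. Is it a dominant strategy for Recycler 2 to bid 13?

No

Consider the case where Recycler 1 bids 5, Recycler 3 bids 5 and Recycler 4 bids 14.
Truthful bid 13: loses, pays 0, utility 0.
Bid 14 instead: wins, pays 9, utility 13 - 9 = 4.
Since 4 > 0, bidding 14 is strictly better here, so truthful bidding is not dominant.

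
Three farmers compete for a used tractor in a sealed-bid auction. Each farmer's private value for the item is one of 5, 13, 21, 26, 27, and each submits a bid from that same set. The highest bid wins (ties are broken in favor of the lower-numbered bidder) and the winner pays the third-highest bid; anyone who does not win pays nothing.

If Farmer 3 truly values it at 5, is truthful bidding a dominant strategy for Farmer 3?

Check each profile of the others' bids and compare truth against every alternative bid.
Others bid (5, 5): truth gives 0, best alternative gives 0.
Others bid (5, 13): truth gives 0, best alternative gives 0.
Others bid (5, 21): truth gives 0, best alternative gives 0.
Others bid (5, 26): truth gives 0, best alternative gives 0.
Others bid (5, 27): truth gives 0, best alternative gives 0.
Others bid (13, 5): truth gives 0, best alternative gives 0.
(Remaining 19 profiles checked similarly; truth is weakly best in each.)
In every case the truthful bid is at least as good as any alternative, so it is a dominant strategy.

Yes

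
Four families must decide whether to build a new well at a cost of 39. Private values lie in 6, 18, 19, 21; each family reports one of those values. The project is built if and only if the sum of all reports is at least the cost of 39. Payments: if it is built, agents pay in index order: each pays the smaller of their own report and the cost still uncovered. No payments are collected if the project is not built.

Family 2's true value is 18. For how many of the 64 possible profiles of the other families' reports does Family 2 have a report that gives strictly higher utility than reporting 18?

57

Others report (6, 6, 21): truth gives 0; report 6 gives 12 > 0. Violating.
Others report (6, 18, 18): truth gives 0; report 6 gives 12 > 0. Violating.
Others report (6, 18, 19): truth gives 0; report 6 gives 12 > 0. Violating.
Others report (6, 18, 21): truth gives 0; report 6 gives 12 > 0. Violating.
Others report (6, 6, 6): truth gives 0; no alternative beats it.
Others report (6, 6, 18): truth gives 0; no alternative beats it.
(Checking all 64 profiles: 57 have a profitable deviation, 7 do not.)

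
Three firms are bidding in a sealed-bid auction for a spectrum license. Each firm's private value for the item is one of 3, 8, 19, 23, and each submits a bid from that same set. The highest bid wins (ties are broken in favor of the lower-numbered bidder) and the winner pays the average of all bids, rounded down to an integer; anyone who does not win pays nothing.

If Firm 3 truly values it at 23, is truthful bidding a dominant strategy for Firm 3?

No

Consider the case where Firm 1 bids 3 and Firm 2 bids 3.
Truthful bid 23: wins, pays 9, utility 23 - 9 = 14.
Bid 8 instead: wins, pays 4, utility 23 - 4 = 19.
Since 19 > 14, bidding 8 is strictly better here, so truthful bidding is not dominant.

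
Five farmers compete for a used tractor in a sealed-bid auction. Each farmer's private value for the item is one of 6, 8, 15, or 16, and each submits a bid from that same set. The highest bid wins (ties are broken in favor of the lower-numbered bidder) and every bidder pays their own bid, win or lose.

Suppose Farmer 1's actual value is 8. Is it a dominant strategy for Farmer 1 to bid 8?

No

Consider the case where Farmer 2 bids 6, Farmer 3 bids 6, Farmer 4 bids 6 and Farmer 5 bids 6.
Truthful bid 8: wins, pays 8, utility 8 - 8 = 0.
Bid 6 instead: wins, pays 6, utility 8 - 6 = 2.
Since 2 > 0, bidding 6 is strictly better here, so truthful bidding is not dominant.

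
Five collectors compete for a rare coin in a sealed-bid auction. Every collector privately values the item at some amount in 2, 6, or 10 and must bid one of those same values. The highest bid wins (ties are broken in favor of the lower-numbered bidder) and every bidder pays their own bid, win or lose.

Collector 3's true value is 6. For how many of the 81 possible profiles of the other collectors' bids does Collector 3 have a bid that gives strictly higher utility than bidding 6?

77

Others bid (2, 2, 2, 10): truth gives -6; bid 2 gives -2 > -6. Violating.
Others bid (2, 2, 6, 10): truth gives -6; bid 2 gives -2 > -6. Violating.
Others bid (2, 2, 10, 2): truth gives -6; bid 2 gives -2 > -6. Violating.
Others bid (2, 2, 10, 6): truth gives -6; bid 2 gives -2 > -6. Violating.
Others bid (2, 2, 2, 2): truth gives 0; no alternative beats it.
Others bid (2, 2, 2, 6): truth gives 0; no alternative beats it.
(Checking all 81 profiles: 77 have a profitable deviation, 4 do not.)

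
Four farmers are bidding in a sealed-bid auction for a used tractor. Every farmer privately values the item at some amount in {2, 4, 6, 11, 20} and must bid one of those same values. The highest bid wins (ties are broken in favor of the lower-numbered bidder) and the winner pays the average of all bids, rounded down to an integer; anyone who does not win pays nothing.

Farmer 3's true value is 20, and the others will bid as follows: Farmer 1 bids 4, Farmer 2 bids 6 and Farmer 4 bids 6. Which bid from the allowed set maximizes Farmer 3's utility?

11

Bid 2: loses, pays 0, utility 0.
Bid 4: loses, pays 0, utility 0.
Bid 6: loses, pays 0, utility 0.
Bid 11: wins, pays 6, utility 20 - 6 = 14.
Bid 20: wins, pays 9, utility 20 - 9 = 11.
The best choice is 11 with utility 14.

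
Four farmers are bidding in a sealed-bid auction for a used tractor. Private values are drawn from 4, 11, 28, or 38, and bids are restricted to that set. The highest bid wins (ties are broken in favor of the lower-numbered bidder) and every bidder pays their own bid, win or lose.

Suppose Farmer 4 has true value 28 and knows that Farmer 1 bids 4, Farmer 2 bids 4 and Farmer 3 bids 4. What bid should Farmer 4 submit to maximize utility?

11

Bid 4: loses but pays 4, utility -4.
Bid 11: wins, pays 11, utility 28 - 11 = 17.
Bid 28: wins, pays 28, utility 28 - 28 = 0.
Bid 38: wins, pays 38, utility 28 - 38 = -10.
The best choice is 11 with utility 17.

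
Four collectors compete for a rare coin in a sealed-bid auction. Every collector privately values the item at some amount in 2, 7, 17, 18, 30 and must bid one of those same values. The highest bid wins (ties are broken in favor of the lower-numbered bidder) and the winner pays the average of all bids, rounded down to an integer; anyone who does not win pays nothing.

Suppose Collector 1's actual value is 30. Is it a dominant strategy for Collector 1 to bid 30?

Consider the case where Collector 2 bids 2, Collector 3 bids 2 and Collector 4 bids 2.
Truthful bid 30: wins, pays 9, utility 30 - 9 = 21.
Bid 2 instead: wins, pays 2, utility 30 - 2 = 28.
Since 28 > 21, bidding 2 is strictly better here, so truthful bidding is not dominant.

No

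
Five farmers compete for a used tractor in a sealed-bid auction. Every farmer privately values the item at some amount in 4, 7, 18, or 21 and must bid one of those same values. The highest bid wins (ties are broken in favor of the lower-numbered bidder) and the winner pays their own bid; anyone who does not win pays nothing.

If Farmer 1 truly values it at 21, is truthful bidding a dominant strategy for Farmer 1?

Consider the case where Farmer 2 bids 4, Farmer 3 bids 4, Farmer 4 bids 4 and Farmer 5 bids 4.
Truthful bid 21: wins, pays 21, utility 21 - 21 = 0.
Bid 4 instead: wins, pays 4, utility 21 - 4 = 17.
Since 17 > 0, bidding 4 is strictly better here, so truthful bidding is not dominant.

No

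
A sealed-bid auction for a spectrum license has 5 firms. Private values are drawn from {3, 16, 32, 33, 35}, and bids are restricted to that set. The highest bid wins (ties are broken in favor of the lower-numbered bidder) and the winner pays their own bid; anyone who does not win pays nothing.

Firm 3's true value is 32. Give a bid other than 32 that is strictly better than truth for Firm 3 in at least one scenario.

16

Suppose Firm 1 bids 3, Firm 2 bids 3, Firm 4 bids 3 and Firm 5 bids 3.
Bid 32: wins, pays 32, utility 32 - 32 = 0.
Bid 16: wins, pays 16, utility 32 - 16 = 16.
So bidding 16 beats truth here (16 > 0).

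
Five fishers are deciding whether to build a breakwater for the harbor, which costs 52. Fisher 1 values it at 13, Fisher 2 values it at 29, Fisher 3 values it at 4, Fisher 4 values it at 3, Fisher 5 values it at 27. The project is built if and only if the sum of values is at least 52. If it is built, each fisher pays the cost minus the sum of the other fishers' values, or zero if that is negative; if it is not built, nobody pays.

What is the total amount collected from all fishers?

8

Total value 76 ≥ cost 52, so it is built.
Fisher 1: others sum to 63; max(0, 52 - 63) = 0.
Fisher 2: others sum to 47; max(0, 52 - 47) = 5.
Fisher 3: others sum to 72; max(0, 52 - 72) = 0.
Fisher 4: others sum to 73; max(0, 52 - 73) = 0.
Fisher 5: others sum to 49; max(0, 52 - 49) = 3.
Total collected = 0 + 5 + 0 + 0 + 3 = 8.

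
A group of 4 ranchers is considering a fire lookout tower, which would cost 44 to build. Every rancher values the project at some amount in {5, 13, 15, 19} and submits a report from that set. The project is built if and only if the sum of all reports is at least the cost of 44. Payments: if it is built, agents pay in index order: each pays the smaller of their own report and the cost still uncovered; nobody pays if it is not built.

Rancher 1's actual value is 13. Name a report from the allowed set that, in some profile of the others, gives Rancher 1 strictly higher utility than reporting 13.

Suppose Rancher 2 reports 5, Rancher 3 reports 15 and Rancher 4 reports 19.
Report 13: project built, pays 13, utility 13 - 13 = 0.
Report 5: project built, pays 5, utility 13 - 5 = 8.
So reporting 5 beats truth here (8 > 0).

5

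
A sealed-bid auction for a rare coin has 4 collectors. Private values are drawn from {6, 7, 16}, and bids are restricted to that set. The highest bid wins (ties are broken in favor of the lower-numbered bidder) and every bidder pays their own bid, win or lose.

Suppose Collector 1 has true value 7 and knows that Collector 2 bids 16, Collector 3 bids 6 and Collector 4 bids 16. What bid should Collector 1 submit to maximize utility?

6

Bid 6: loses but pays 6, utility -6.
Bid 7: loses but pays 7, utility -7.
Bid 16: wins, pays 16, utility 7 - 16 = -9.
The best choice is 6 with utility -6.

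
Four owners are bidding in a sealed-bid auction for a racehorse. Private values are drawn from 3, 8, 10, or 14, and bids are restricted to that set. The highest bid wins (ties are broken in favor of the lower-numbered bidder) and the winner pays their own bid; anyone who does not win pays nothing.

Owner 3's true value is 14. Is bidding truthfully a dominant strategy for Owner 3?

No

Consider the case where Owner 1 bids 3, Owner 2 bids 3 and Owner 4 bids 3.
Truthful bid 14: wins, pays 14, utility 14 - 14 = 0.
Bid 8 instead: wins, pays 8, utility 14 - 8 = 6.
Since 6 > 0, bidding 8 is strictly better here, so truthful bidding is not dominant.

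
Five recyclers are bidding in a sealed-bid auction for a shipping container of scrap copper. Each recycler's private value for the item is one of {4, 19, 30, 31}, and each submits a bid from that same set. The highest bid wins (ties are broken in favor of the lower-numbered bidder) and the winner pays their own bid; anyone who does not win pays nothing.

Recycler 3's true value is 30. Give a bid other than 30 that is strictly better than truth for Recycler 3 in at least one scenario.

Suppose Recycler 1 bids 4, Recycler 2 bids 4, Recycler 4 bids 4 and Recycler 5 bids 4.
Bid 30: wins, pays 30, utility 30 - 30 = 0.
Bid 19: wins, pays 19, utility 30 - 19 = 11.
So bidding 19 beats truth here (11 > 0).

19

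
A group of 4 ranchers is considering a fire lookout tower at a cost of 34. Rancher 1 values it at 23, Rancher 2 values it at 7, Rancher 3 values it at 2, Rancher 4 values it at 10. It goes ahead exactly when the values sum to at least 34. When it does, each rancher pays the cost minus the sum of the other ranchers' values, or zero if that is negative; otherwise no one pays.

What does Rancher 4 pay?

2

Total value 42 ≥ cost 34, so the project is built.
The other ranchers' values sum to 32.
Cost minus that sum is 34 - 32 = 2.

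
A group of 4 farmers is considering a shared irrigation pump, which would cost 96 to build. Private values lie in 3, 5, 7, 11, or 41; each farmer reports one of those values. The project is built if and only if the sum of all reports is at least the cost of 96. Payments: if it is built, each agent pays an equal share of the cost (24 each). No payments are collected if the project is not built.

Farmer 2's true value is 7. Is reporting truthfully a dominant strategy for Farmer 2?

No

Consider the case where Farmer 1 reports 7, Farmer 3 reports 41 and Farmer 4 reports 41.
Truthful report 7: project built, pays 24, utility 7 - 24 = -17.
Report 3 instead: project not built, utility 0.
Since 0 > -17, reporting 3 is strictly better here, so truthful reporting is not dominant.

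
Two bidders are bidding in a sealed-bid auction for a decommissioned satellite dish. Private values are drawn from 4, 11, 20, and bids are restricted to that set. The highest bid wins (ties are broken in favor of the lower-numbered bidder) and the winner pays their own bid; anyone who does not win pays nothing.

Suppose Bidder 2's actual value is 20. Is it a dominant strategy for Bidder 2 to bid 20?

No

Consider the case where Bidder 1 bids 4.
Truthful bid 20: wins, pays 20, utility 20 - 20 = 0.
Bid 11 instead: wins, pays 11, utility 20 - 11 = 9.
Since 9 > 0, bidding 11 is strictly better here, so truthful bidding is not dominant.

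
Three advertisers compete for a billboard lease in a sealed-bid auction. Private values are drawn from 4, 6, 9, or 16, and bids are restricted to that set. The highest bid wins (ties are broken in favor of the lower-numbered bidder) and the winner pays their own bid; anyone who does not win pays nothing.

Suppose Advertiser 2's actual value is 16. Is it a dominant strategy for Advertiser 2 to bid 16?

No

Consider the case where Advertiser 1 bids 4 and Advertiser 3 bids 4.
Truthful bid 16: wins, pays 16, utility 16 - 16 = 0.
Bid 6 instead: wins, pays 6, utility 16 - 6 = 10.
Since 10 > 0, bidding 6 is strictly better here, so truthful bidding is not dominant.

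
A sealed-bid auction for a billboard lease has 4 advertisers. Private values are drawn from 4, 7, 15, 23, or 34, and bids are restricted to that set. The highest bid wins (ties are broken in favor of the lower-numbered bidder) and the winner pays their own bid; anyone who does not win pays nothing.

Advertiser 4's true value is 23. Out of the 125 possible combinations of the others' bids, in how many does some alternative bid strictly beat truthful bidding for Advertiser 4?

Others bid (4, 4, 4): truth gives 0; bid 7 gives 16 > 0. Violating.
Others bid (4, 4, 7): truth gives 0; bid 15 gives 8 > 0. Violating.
Others bid (4, 7, 4): truth gives 0; bid 15 gives 8 > 0. Violating.
Others bid (4, 7, 7): truth gives 0; bid 15 gives 8 > 0. Violating.
Others bid (4, 4, 15): truth gives 0; no alternative beats it.
Others bid (4, 4, 23): truth gives 0; no alternative beats it.
(Checking all 125 profiles: 8 have a profitable deviation, 117 do not.)

8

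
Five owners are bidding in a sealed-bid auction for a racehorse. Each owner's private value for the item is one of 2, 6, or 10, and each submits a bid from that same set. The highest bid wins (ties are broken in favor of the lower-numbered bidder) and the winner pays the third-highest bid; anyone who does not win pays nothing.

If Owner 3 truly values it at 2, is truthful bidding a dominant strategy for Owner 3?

Check each profile of the others' bids and compare truth against every alternative bid.
Others bid (2, 2, 6, 6): truth gives 0, best alternative gives -4.
Others bid (2, 2, 2, 2): truth gives 0, best alternative gives 0.
Others bid (2, 2, 2, 6): truth gives 0, best alternative gives 0.
Others bid (2, 2, 2, 10): truth gives 0, best alternative gives 0.
Others bid (2, 2, 6, 2): truth gives 0, best alternative gives 0.
Others bid (2, 2, 6, 10): truth gives 0, best alternative gives 0.
(Remaining 75 profiles checked similarly; truth is weakly best in each.)
In every case the truthful bid is at least as good as any alternative, so it is a dominant strategy.

Yes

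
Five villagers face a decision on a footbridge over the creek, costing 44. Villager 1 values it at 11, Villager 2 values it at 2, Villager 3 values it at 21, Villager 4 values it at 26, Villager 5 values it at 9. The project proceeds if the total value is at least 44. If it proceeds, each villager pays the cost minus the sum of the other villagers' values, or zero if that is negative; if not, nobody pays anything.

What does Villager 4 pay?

Total value 69 ≥ cost 44, so the project is built.
The other villagers' values sum to 43.
Cost minus that sum is 44 - 43 = 1.

1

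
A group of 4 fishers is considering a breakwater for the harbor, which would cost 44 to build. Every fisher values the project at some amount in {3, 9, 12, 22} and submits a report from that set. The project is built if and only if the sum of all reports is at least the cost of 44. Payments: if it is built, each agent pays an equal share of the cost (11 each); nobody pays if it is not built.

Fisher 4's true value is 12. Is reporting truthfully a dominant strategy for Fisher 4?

Consider the case where Fisher 1 reports 3, Fisher 2 reports 3 and Fisher 3 reports 22.
Truthful report 12: project not built, utility 0.
Report 22 instead: project built, pays 11, utility 12 - 11 = 1.
Since 1 > 0, reporting 22 is strictly better here, so truthful reporting is not dominant.

No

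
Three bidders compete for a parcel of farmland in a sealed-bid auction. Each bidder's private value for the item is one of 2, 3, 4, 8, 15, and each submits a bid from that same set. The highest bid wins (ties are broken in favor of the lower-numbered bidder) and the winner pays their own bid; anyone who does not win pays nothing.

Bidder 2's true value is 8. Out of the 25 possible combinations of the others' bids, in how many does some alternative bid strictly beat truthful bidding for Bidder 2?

6

Others bid (2, 2): truth gives 0; bid 3 gives 5 > 0. Violating.
Others bid (2, 3): truth gives 0; bid 3 gives 5 > 0. Violating.
Others bid (2, 4): truth gives 0; bid 4 gives 4 > 0. Violating.
Others bid (3, 2): truth gives 0; bid 4 gives 4 > 0. Violating.
Others bid (2, 8): truth gives 0; no alternative beats it.
Others bid (2, 15): truth gives 0; no alternative beats it.
(Checking all 25 profiles: 6 have a profitable deviation, 19 do not.)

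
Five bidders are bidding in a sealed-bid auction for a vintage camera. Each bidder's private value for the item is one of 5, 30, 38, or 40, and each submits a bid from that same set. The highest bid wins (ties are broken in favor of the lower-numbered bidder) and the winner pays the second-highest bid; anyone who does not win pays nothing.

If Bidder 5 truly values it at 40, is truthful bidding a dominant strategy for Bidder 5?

Check each profile of the others' bids and compare truth against every alternative bid.
Others bid (5, 5, 5, 38): truth gives 2, best alternative gives 0.
Others bid (5, 5, 30, 38): truth gives 2, best alternative gives 0.
Others bid (5, 5, 38, 5): truth gives 2, best alternative gives 0.
Others bid (5, 5, 38, 30): truth gives 2, best alternative gives 0.
Others bid (5, 5, 38, 38): truth gives 2, best alternative gives 0.
Others bid (5, 30, 5, 38): truth gives 2, best alternative gives 0.
(Remaining 250 profiles checked similarly; truth is weakly best in each.)
In every case the truthful bid is at least as good as any alternative, so it is a dominant strategy.

Yes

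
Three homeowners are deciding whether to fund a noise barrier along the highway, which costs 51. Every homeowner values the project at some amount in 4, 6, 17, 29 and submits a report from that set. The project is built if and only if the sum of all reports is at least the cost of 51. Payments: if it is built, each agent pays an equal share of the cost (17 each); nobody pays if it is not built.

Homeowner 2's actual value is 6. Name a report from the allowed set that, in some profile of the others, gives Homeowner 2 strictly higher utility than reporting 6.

Suppose Homeowner 1 reports 17 and Homeowner 3 reports 29.
Report 6: project built, pays 17, utility 6 - 17 = -11.
Report 4: project not built, utility 0.
So reporting 4 beats truth here (0 > -11).

4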